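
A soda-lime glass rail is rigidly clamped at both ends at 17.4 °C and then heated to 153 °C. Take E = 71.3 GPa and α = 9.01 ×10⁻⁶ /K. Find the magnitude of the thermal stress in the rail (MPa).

87.1 MPa

ΔT = 135.6 K. Constrained thermal stress σ = E·α·ΔT = 71.30×10³ MPa × 9.01×10⁻⁶ × 135.6 = 87.1 MPa (compressive).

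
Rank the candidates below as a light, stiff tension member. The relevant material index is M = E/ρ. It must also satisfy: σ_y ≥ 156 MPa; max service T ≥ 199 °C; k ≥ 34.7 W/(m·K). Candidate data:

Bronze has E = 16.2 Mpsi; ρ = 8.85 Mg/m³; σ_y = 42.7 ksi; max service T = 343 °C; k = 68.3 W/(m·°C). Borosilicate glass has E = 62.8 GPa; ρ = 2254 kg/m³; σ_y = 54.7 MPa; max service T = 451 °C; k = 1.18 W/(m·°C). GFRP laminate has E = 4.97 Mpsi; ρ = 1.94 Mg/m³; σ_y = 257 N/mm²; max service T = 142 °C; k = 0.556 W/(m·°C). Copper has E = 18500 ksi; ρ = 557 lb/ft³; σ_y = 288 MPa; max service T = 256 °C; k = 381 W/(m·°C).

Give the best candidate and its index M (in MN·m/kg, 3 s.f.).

Screen on constraints: σ_y ≥ 156 MPa; max service T ≥ 199 °C; k ≥ 34.7 W/(m·K). Survivors: bronze, copper.
Normalizing units and computing the index:
  bronze: E = 111.7 GPa, ρ = 8850 kg/m³
  copper: E = 127.6 GPa, ρ = 8922 kg/m³
  copper: M = 14.3 MN·m/kg
  bronze: M = 12.6 MN·m/kg
The maximum is for copper.

copper, M = 14.3 MN·m/kg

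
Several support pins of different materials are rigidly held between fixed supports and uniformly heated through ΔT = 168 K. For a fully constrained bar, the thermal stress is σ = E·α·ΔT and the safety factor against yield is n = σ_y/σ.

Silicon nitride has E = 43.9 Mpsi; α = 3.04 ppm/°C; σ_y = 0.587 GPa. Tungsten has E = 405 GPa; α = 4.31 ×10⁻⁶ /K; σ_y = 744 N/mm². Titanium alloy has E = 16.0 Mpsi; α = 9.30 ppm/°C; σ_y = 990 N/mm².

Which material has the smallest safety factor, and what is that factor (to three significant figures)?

tungsten, n = 2.54

Per material, after unit conversion:
  silicon nitride: E = 302.7, α = 3.04, σ_y = 587.0 → σ = 155 MPa, n = 3.80
  tungsten: E = 405.0, α = 4.31, σ_y = 744.0 → σ = 293 MPa, n = 2.54
  titanium alloy: E = 110.3, α = 9.30, σ_y = 990.0 → σ = 172 MPa, n = 5.74
Smallest n: tungsten with n = 2.54.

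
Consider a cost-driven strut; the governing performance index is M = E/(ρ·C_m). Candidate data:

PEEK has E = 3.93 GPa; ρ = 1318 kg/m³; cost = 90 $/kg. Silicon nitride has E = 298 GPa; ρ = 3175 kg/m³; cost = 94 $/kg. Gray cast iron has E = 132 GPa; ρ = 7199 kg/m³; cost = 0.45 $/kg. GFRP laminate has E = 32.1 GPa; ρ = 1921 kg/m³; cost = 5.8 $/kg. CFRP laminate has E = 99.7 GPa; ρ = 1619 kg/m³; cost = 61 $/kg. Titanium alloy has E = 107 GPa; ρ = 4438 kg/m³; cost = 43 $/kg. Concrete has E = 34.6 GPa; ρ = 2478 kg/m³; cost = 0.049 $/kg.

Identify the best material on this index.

Per-candidate index values:
  concrete: M = 285 MN·m per $
  gray cast iron: M = 40.7 MN·m per $
  GFRP laminate: M = 2.88 MN·m per $
  CFRP laminate: M = 1.01 MN·m per $
  silicon nitride: M = 0.998 MN·m per $
  titanium alloy: M = 0.561 MN·m per $
  PEEK: M = 0.0331 MN·m per $
Concrete has the largest M.

concrete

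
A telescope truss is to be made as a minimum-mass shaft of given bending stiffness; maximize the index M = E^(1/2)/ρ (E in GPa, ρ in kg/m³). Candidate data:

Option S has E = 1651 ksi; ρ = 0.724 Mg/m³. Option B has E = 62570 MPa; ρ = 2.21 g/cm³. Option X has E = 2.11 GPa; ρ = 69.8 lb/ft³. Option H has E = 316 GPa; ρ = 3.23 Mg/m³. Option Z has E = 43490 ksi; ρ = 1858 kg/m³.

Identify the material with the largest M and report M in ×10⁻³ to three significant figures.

Convert each candidate to consistent units, then evaluate M:
  option S: E = 11.38 GPa, ρ = 724.0 kg/m³
  option B: E = 62.57 GPa, ρ = 2210 kg/m³
  option X: E = 2.110 GPa, ρ = 1118 kg/m³
  option H: E = 316.0 GPa, ρ = 3230 kg/m³
  option Z: E = 299.9 GPa, ρ = 1858 kg/m³
  option Z: M = 9.32×10⁻³
  option H: M = 5.50×10⁻³
  option S: M = 4.66×10⁻³
  option B: M = 3.58×10⁻³
  option X: M = 1.30×10⁻³
Option Z ranks first.

option Z, M = 9.32×10⁻³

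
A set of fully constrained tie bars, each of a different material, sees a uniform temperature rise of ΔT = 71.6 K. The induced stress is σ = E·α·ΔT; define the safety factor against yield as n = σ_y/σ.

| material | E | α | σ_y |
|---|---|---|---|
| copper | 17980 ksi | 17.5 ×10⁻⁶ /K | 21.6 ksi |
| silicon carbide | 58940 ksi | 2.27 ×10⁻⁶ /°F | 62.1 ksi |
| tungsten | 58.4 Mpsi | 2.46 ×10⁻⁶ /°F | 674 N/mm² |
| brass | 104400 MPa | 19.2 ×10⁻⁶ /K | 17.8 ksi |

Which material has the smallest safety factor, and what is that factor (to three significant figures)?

With everything in SI (GPa, ×10⁻⁶/K, MPa):
  copper: E = 124.0, α = 17.5, σ_y = 148.9 → σ = 155 MPa, n = 0.959
  silicon carbide: E = 406.4, α = 4.09, σ_y = 428.2 → σ = 119 MPa, n = 3.60
  tungsten: E = 402.7, α = 4.43, σ_y = 674.0 → σ = 128 MPa, n = 5.28
  brass: E = 104.4, α = 19.2, σ_y = 122.7 → σ = 144 MPa, n = 0.855
Brass has the lowest safety factor, n = 0.855.

brass, n = 0.855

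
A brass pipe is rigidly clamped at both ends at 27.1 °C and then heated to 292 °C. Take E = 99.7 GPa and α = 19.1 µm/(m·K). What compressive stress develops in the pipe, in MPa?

ΔT = 264.9 K. Constrained thermal stress σ = E·α·ΔT = 99.70×10³ MPa × 19.1×10⁻⁶ × 264.9 = 504 MPa (compressive).

504 MPa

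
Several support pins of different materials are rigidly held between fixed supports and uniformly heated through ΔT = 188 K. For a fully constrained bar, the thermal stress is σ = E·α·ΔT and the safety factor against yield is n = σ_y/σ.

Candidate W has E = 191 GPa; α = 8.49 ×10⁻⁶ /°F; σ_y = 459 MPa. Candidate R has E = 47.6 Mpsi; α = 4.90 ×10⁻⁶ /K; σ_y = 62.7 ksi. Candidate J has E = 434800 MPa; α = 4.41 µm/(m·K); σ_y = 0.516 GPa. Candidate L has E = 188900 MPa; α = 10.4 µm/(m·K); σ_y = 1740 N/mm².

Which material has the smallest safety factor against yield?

In consistent units (E in GPa, α in ×10⁻⁶/K, σ_y in MPa):
  candidate W: E = 191.0, α = 15.3, σ_y = 459.0 → σ = 549 MPa, n = 0.836
  candidate R: E = 328.2, α = 4.90, σ_y = 432.3 → σ = 302 MPa, n = 1.43
  candidate J: E = 434.8, α = 4.41, σ_y = 516.0 → σ = 360 MPa, n = 1.43
  candidate L: E = 188.9, α = 10.4, σ_y = 1740 → σ = 369 MPa, n = 4.71
The minimum is candidate W at n = 0.836.

candidate W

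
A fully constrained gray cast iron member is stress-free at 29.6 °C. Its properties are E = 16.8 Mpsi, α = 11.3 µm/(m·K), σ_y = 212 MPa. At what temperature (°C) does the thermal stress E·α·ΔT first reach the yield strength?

E = 16.8 Mpsi = 115.8 GPa.
E·α·ΔT = 212.0 MPa ⇒ ΔT = 212.0 / (115.8×10³ × 11.3×10⁻⁶) = 162.0 K.
T = 29.6 + 162.0 = 191.6 °C.

192 °C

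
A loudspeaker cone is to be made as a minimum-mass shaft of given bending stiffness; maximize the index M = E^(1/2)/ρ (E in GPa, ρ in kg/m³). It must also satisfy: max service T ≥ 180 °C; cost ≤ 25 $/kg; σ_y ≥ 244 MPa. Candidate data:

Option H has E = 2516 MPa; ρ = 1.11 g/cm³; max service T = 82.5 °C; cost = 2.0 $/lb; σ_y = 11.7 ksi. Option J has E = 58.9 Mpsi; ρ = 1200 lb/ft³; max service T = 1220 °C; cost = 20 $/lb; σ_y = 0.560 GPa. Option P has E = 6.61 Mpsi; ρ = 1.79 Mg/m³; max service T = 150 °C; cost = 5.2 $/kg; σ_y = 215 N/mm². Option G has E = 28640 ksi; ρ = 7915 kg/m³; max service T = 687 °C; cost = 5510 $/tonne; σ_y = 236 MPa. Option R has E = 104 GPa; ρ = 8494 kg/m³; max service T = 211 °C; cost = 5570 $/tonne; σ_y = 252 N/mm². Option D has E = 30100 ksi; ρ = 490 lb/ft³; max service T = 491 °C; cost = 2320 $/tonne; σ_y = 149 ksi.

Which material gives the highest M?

Screen on constraints: max service T ≥ 180 °C; cost ≤ 25 $/kg; σ_y ≥ 244 MPa. Survivors: option R, option D.
After converting to SI:
  option R: E = 104.0 GPa, ρ = 8494 kg/m³
  option D: E = 207.5 GPa, ρ = 7849 kg/m³
  option D: M = 1.84×10⁻³
  option R: M = 1.20×10⁻³
Option D has the largest M.

option D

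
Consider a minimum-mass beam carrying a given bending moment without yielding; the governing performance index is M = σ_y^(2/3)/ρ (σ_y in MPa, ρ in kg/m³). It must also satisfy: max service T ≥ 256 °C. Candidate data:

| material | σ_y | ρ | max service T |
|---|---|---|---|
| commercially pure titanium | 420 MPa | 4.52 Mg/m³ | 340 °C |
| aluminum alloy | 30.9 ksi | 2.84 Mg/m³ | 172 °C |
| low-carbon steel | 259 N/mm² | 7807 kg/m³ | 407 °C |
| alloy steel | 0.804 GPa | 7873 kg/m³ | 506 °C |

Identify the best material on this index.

Screen on constraints: max service T ≥ 256 °C. Survivors: commercially pure titanium, low-carbon steel, alloy steel.
In SI units:
  commercially pure titanium: σ_y = 420.0 MPa, ρ = 4520 kg/m³
  low-carbon steel: σ_y = 259.0 MPa, ρ = 7807 kg/m³
  alloy steel: σ_y = 804.0 MPa, ρ = 7873 kg/m³
  commercially pure titanium: M = 12.4×10⁻³
  alloy steel: M = 11.0×10⁻³
  low-carbon steel: M = 5.20×10⁻³
Highest index: commercially pure titanium.

commercially pure titanium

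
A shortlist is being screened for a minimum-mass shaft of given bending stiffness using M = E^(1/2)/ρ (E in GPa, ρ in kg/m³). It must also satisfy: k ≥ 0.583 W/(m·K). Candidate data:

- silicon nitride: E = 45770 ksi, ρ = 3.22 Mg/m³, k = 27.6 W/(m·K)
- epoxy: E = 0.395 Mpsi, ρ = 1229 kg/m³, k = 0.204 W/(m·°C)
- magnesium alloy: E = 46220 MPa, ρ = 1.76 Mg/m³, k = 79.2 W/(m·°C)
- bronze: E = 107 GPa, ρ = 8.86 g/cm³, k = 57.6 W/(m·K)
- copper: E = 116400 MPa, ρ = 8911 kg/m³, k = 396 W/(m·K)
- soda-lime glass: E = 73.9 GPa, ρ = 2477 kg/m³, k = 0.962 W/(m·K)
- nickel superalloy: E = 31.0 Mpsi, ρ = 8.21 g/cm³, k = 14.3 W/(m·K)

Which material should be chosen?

Screen on constraints: k ≥ 0.583 W/(m·K). Survivors: silicon nitride, magnesium alloy, bronze, copper, soda-lime glass, nickel superalloy.
Putting every candidate on a common basis:
  silicon nitride: E = 315.6 GPa, ρ = 3220 kg/m³
  magnesium alloy: E = 46.22 GPa, ρ = 1760 kg/m³
  bronze: E = 107.0 GPa, ρ = 8860 kg/m³
  copper: E = 116.4 GPa, ρ = 8911 kg/m³
  soda-lime glass: E = 73.90 GPa, ρ = 2477 kg/m³
  nickel superalloy: E = 213.7 GPa, ρ = 8210 kg/m³
  silicon nitride: M = 5.52×10⁻³
  magnesium alloy: M = 3.86×10⁻³
  soda-lime glass: M = 3.47×10⁻³
  nickel superalloy: M = 1.78×10⁻³
  copper: M = 1.21×10⁻³
  bronze: M = 1.17×10⁻³
Silicon nitride has the largest M.

silicon nitride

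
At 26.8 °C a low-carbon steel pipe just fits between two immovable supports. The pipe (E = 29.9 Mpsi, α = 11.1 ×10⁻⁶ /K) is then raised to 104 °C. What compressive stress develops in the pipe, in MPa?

E = 29.9 Mpsi = 206.2 GPa.
ΔT = 77.20 K. Constrained thermal stress σ = E·α·ΔT = 206.2×10³ MPa × 11.1×10⁻⁶ × 77.20 = 177 MPa (compressive).

177 MPa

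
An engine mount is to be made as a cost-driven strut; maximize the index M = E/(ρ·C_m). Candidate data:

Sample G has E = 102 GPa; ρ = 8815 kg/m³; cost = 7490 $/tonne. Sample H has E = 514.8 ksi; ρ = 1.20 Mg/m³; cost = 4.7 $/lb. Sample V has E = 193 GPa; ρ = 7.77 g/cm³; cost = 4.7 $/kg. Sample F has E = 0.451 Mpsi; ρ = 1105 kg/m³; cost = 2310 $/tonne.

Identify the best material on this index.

Normalizing units and computing the index:
  sample G: E = 102.0 GPa, ρ = 8815 kg/m³, cost = 7.490 $/kg
  sample H: E = 3.549 GPa, ρ = 1200 kg/m³, cost = 10.36 $/kg
  sample V: E = 193.0 GPa, ρ = 7770 kg/m³, cost = 4.700 $/kg
  sample F: E = 3.110 GPa, ρ = 1105 kg/m³, cost = 2.310 $/kg
  sample V: M = 5.28 MN·m per $
  sample G: M = 1.54 MN·m per $
  sample F: M = 1.22 MN·m per $
  sample H: M = 0.285 MN·m per $
Highest index: sample V.

sample V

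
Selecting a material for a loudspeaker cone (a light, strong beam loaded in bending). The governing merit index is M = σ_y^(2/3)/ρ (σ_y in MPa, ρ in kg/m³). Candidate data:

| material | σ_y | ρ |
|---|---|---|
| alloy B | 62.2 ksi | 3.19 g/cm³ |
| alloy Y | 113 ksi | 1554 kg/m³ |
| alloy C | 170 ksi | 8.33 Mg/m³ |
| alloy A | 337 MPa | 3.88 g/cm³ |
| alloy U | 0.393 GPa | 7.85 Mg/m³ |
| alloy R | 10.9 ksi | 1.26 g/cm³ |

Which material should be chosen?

Normalizing units and computing the index:
  alloy B: σ_y = 428.9 MPa, ρ = 3190 kg/m³
  alloy Y: σ_y = 779.1 MPa, ρ = 1554 kg/m³
  alloy C: σ_y = 1172 MPa, ρ = 8330 kg/m³
  alloy A: σ_y = 337.0 MPa, ρ = 3880 kg/m³
  alloy U: σ_y = 393.0 MPa, ρ = 7850 kg/m³
  alloy R: σ_y = 75.15 MPa, ρ = 1260 kg/m³
  alloy Y: M = 54.5×10⁻³
  alloy B: M = 17.8×10⁻³
  alloy R: M = 14.1×10⁻³
  alloy C: M = 13.3×10⁻³
  alloy A: M = 12.5×10⁻³
  alloy U: M = 6.83×10⁻³
Alloy Y ranks first.

alloy Y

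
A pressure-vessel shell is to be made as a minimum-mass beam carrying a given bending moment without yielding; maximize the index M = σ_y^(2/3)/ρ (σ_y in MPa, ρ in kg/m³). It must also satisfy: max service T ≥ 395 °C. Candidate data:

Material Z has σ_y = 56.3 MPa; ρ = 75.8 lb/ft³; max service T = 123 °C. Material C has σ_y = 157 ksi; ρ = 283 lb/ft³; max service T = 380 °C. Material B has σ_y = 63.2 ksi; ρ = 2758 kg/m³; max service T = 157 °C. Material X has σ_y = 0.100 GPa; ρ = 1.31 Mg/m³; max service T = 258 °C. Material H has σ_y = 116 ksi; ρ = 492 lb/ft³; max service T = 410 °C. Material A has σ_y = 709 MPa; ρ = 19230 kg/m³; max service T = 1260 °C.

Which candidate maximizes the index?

material H

Screen on constraints: max service T ≥ 395 °C. Survivors: material H, material A.
Convert each candidate to consistent units, then evaluate M:
  material H: σ_y = 799.8 MPa, ρ = 7881 kg/m³
  material A: σ_y = 709.0 MPa, ρ = 19230 kg/m³
  material H: M = 10.9×10⁻³
  material A: M = 4.13×10⁻³
Material H has the largest M.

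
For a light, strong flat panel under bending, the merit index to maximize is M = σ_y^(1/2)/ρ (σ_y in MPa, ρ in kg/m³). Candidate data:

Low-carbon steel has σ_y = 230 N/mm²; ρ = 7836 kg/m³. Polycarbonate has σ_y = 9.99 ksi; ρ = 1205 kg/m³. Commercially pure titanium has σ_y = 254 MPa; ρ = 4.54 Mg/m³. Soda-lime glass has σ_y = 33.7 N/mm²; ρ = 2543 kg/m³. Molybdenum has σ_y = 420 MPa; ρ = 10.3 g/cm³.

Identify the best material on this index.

polycarbonate

Putting every candidate on a common basis:
  low-carbon steel: σ_y = 230.0 MPa, ρ = 7836 kg/m³
  polycarbonate: σ_y = 68.88 MPa, ρ = 1205 kg/m³
  commercially pure titanium: σ_y = 254.0 MPa, ρ = 4540 kg/m³
  soda-lime glass: σ_y = 33.70 MPa, ρ = 2543 kg/m³
  molybdenum: σ_y = 420.0 MPa, ρ = 10300 kg/m³
  polycarbonate: M = 6.89×10⁻³
  commercially pure titanium: M = 3.51×10⁻³
  soda-lime glass: M = 2.28×10⁻³
  molybdenum: M = 1.99×10⁻³
  low-carbon steel: M = 1.94×10⁻³
The maximum is for polycarbonate.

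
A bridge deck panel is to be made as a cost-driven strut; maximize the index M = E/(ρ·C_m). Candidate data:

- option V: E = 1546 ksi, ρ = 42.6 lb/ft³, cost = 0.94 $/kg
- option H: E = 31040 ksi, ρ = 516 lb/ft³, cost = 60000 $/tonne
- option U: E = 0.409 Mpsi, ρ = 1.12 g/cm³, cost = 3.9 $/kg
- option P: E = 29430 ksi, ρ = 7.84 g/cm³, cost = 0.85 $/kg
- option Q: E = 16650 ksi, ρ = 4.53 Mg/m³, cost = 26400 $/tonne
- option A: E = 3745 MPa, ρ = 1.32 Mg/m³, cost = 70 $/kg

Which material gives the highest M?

In SI units:
  option V: E = 10.66 GPa, ρ = 682.4 kg/m³, cost = 0.9400 $/kg
  option H: E = 214.0 GPa, ρ = 8266 kg/m³, cost = 60.00 $/kg
  option U: E = 2.820 GPa, ρ = 1120 kg/m³, cost = 3.900 $/kg
  option P: E = 202.9 GPa, ρ = 7840 kg/m³, cost = 0.8500 $/kg
  option Q: E = 114.8 GPa, ρ = 4530 kg/m³, cost = 26.40 $/kg
  option A: E = 3.745 GPa, ρ = 1320 kg/m³, cost = 70.00 $/kg
  option P: M = 30.4 MN·m per $
  option V: M = 16.6 MN·m per $
  option Q: M = 0.960 MN·m per $
  option U: M = 0.646 MN·m per $
  option H: M = 0.432 MN·m per $
  option A: M = 0.0405 MN·m per $
Option P has the largest M.

option P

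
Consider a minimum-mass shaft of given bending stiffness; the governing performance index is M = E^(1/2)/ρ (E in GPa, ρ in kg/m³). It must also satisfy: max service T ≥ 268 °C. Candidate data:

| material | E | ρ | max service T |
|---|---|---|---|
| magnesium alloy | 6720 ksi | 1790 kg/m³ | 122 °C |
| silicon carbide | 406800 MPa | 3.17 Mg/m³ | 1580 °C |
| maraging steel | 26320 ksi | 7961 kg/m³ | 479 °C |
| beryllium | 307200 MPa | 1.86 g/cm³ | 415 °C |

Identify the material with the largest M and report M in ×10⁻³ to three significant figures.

Screen on constraints: max service T ≥ 268 °C. Survivors: silicon carbide, maraging steel, beryllium.
Normalizing units and computing the index:
  silicon carbide: E = 406.8 GPa, ρ = 3170 kg/m³
  maraging steel: E = 181.5 GPa, ρ = 7961 kg/m³
  beryllium: E = 307.2 GPa, ρ = 1860 kg/m³
  beryllium: M = 9.42×10⁻³
  silicon carbide: M = 6.36×10⁻³
  maraging steel: M = 1.69×10⁻³
Highest index: beryllium.

beryllium, M = 9.42×10⁻³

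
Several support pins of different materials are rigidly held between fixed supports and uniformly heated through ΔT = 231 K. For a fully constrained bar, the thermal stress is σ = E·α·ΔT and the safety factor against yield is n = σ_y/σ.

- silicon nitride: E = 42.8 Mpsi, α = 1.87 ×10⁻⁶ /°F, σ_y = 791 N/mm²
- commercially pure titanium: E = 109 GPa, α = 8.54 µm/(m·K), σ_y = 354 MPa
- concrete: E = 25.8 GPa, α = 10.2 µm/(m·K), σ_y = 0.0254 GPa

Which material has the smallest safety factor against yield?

concrete

Per material, after unit conversion:
  silicon nitride: E = 295.1, α = 3.37, σ_y = 791.0 → σ = 229 MPa, n = 3.45
  commercially pure titanium: E = 109.0, α = 8.54, σ_y = 354.0 → σ = 215 MPa, n = 1.65
  concrete: E = 25.80, α = 10.2, σ_y = 25.40 → σ = 60.8 MPa, n = 0.418
Smallest n: concrete with n = 0.418.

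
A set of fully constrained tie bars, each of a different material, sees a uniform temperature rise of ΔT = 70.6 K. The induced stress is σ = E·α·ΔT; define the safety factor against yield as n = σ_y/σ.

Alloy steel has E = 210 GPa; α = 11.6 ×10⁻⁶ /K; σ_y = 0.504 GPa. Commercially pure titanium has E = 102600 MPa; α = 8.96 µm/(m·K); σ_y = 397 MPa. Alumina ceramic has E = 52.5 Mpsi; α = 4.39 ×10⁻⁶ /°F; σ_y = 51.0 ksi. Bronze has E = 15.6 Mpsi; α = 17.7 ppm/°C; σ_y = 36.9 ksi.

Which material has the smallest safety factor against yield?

With everything in SI (GPa, ×10⁻⁶/K, MPa):
  alloy steel: E = 210.0, α = 11.6, σ_y = 504.0 → σ = 172 MPa, n = 2.93
  commercially pure titanium: E = 102.6, α = 8.96, σ_y = 397.0 → σ = 64.9 MPa, n = 6.12
  alumina ceramic: E = 362.0, α = 7.90, σ_y = 351.6 → σ = 202 MPa, n = 1.74
  bronze: E = 107.6, α = 17.7, σ_y = 254.4 → σ = 134 MPa, n = 1.89
Alumina ceramic has the lowest safety factor, n = 1.74.

alumina ceramic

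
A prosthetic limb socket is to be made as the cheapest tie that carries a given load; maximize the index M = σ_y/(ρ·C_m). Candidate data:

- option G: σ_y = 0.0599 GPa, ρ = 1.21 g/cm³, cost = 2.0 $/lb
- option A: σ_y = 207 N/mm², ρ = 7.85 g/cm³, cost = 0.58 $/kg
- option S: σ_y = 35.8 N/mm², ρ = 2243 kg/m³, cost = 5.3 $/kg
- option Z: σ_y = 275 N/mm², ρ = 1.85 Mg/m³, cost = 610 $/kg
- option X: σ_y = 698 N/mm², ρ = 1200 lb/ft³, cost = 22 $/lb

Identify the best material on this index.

option A

Putting every candidate on a common basis:
  option G: σ_y = 59.90 MPa, ρ = 1210 kg/m³, cost = 4.409 $/kg
  option A: σ_y = 207.0 MPa, ρ = 7850 kg/m³, cost = 0.5800 $/kg
  option S: σ_y = 35.80 MPa, ρ = 2243 kg/m³, cost = 5.300 $/kg
  option Z: σ_y = 275.0 MPa, ρ = 1850 kg/m³, cost = 610.0 $/kg
  option X: σ_y = 698.0 MPa, ρ = 19220 kg/m³, cost = 48.50 $/kg
  option A: M = 45.5 kN·m per $
  option G: M = 11.2 kN·m per $
  option S: M = 3.01 kN·m per $
  option X: M = 0.749 kN·m per $
  option Z: M = 0.244 kN·m per $
Option A has the largest M.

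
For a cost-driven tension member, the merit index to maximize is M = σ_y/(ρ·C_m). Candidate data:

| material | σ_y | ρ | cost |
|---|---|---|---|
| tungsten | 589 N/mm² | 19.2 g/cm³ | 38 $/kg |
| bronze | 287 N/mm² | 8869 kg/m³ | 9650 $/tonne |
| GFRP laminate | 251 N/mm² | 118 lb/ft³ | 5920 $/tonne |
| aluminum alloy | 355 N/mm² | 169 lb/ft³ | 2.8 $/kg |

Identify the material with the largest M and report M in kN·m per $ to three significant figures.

In SI units:
  tungsten: σ_y = 589.0 MPa, ρ = 19200 kg/m³, cost = 38.00 $/kg
  bronze: σ_y = 287.0 MPa, ρ = 8869 kg/m³, cost = 9.650 $/kg
  GFRP laminate: σ_y = 251.0 MPa, ρ = 1890 kg/m³, cost = 5.920 $/kg
  aluminum alloy: σ_y = 355.0 MPa, ρ = 2707 kg/m³, cost = 2.800 $/kg
  aluminum alloy: M = 46.8 kN·m per $
  GFRP laminate: M = 22.4 kN·m per $
  bronze: M = 3.35 kN·m per $
  tungsten: M = 0.807 kN·m per $
The maximum is for aluminum alloy.

aluminum alloy, M = 46.8 kN·m per $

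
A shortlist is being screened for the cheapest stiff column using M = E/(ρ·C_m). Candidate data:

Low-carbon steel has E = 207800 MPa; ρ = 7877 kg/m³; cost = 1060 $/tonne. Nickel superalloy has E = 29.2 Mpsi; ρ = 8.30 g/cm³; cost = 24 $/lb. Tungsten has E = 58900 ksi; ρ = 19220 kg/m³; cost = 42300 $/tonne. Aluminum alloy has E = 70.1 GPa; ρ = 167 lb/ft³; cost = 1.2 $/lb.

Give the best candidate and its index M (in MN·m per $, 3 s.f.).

After converting to SI:
  low-carbon steel: E = 207.8 GPa, ρ = 7877 kg/m³, cost = 1.060 $/kg
  nickel superalloy: E = 201.3 GPa, ρ = 8300 kg/m³, cost = 52.91 $/kg
  tungsten: E = 406.1 GPa, ρ = 19220 kg/m³, cost = 42.30 $/kg
  aluminum alloy: E = 70.10 GPa, ρ = 2675 kg/m³, cost = 2.646 $/kg
  low-carbon steel: M = 24.9 MN·m per $
  aluminum alloy: M = 9.91 MN·m per $
  tungsten: M = 0.500 MN·m per $
  nickel superalloy: M = 0.458 MN·m per $
Low-carbon steel ranks first.

low-carbon steel, M = 24.9 MN·m per $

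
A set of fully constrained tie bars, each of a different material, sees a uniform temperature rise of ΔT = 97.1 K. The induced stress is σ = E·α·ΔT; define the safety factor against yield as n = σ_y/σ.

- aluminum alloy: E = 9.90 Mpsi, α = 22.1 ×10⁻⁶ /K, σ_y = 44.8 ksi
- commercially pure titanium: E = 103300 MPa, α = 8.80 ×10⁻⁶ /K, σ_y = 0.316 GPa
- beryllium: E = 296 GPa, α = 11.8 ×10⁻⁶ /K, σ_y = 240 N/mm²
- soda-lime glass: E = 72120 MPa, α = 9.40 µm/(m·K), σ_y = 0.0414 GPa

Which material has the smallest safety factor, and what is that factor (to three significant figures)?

Per material, after unit conversion:
  aluminum alloy: E = 68.26, α = 22.1, σ_y = 308.9 → σ = 146 MPa, n = 2.11
  commercially pure titanium: E = 103.3, α = 8.80, σ_y = 316.0 → σ = 88.3 MPa, n = 3.58
  beryllium: E = 296.0, α = 11.8, σ_y = 240.0 → σ = 339 MPa, n = 0.708
  soda-lime glass: E = 72.12, α = 9.40, σ_y = 41.40 → σ = 65.8 MPa, n = 0.629
The minimum is soda-lime glass at n = 0.629.

soda-lime glass, n = 0.629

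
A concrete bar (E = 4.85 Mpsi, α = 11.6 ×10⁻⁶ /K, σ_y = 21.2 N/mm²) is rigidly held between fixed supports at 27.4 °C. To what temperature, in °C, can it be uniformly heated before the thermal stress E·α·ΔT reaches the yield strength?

E = 4.85 Mpsi = 33.44 GPa.
σ_y = 21.2 N/mm² = 21.20 MPa.
E·α·ΔT = 21.20 MPa ⇒ ΔT = 21.20 / (33.44×10³ × 11.6×10⁻⁶) = 54.65 K.
T = 27.4 + 54.65 = 82.05 °C.

82.1 °C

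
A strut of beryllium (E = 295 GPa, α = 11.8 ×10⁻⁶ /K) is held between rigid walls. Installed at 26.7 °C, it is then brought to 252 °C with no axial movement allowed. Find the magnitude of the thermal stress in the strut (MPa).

ΔT = 225.3 K. Constrained thermal stress σ = E·α·ΔT = 295.0×10³ MPa × 11.8×10⁻⁶ × 225.3 = 784 MPa (compressive).

784 MPa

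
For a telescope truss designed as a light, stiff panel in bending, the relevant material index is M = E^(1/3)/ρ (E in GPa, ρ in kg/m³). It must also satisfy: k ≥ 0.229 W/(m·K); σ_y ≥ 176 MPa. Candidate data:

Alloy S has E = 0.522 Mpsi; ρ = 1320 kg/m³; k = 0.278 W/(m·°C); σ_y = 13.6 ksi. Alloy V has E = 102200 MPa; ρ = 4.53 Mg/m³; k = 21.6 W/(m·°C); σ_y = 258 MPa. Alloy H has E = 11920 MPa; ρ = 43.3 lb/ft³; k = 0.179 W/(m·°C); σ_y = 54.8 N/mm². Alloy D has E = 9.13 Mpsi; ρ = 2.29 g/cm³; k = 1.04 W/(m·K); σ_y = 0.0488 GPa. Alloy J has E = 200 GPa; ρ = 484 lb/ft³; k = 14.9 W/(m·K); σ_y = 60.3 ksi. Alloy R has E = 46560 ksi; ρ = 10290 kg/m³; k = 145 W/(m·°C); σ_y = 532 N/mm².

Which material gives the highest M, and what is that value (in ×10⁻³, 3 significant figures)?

Screen on constraints: k ≥ 0.229 W/(m·K); σ_y ≥ 176 MPa. Survivors: alloy V, alloy J, alloy R.
In SI units:
  alloy V: E = 102.2 GPa, ρ = 4530 kg/m³
  alloy J: E = 200.0 GPa, ρ = 7753 kg/m³
  alloy R: E = 321.0 GPa, ρ = 10290 kg/m³
  alloy V: M = 1.03×10⁻³
  alloy J: M = 0.754×10⁻³
  alloy R: M = 0.665×10⁻³
Highest index: alloy V.

alloy V, M = 1.03×10⁻³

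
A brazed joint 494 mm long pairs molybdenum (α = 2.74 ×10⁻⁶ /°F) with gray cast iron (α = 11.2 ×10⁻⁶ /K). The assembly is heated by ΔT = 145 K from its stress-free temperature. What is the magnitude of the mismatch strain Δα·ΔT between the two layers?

molybdenum: α = 2.74×10⁻⁶/°F × 9/5 = 4.93×10⁻⁶/K.
Δα = |4.93 − 11.2|×10⁻⁶/K = 6.27×10⁻⁶/K.
Mismatch strain = Δα·ΔT = 6.27×10⁻⁶ × 145.0 = 9.09×10⁻⁴.

9.09×10⁻⁴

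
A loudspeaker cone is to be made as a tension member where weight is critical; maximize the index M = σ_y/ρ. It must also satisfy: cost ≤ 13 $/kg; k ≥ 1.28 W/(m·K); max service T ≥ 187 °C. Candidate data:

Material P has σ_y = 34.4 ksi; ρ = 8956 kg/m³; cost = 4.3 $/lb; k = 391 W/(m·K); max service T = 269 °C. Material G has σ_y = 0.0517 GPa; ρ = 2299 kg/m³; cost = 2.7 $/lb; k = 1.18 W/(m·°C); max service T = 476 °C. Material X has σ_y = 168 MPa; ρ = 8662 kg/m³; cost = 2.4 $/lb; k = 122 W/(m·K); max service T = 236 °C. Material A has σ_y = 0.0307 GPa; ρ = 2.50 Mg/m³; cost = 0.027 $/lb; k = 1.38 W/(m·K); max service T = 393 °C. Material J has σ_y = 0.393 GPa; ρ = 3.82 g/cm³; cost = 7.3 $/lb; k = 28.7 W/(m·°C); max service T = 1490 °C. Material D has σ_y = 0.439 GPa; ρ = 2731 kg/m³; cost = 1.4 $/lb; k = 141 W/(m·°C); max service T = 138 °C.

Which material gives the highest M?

Screen on constraints: cost ≤ 13 $/kg; k ≥ 1.28 W/(m·K); max service T ≥ 187 °C. Survivors: material P, material X, material A.
Convert each candidate to consistent units, then evaluate M:
  material P: σ_y = 237.2 MPa, ρ = 8956 kg/m³
  material X: σ_y = 168.0 MPa, ρ = 8662 kg/m³
  material A: σ_y = 30.70 MPa, ρ = 2500 kg/m³
  material P: M = 26.5 kN·m/kg
  material X: M = 19.4 kN·m/kg
  material A: M = 12.3 kN·m/kg
Material P ranks first.

material P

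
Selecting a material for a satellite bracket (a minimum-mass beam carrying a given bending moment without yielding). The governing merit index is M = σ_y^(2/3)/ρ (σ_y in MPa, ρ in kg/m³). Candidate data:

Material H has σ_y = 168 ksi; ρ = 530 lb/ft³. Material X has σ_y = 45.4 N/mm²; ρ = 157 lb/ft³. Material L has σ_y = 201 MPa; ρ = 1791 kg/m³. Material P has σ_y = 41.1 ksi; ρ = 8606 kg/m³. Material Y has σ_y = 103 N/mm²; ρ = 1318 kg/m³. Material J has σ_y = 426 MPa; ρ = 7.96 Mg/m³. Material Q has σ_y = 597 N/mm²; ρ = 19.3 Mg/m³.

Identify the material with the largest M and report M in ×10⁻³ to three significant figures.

After converting to SI:
  material H: σ_y = 1158 MPa, ρ = 8490 kg/m³
  material X: σ_y = 45.40 MPa, ρ = 2515 kg/m³
  material L: σ_y = 201.0 MPa, ρ = 1791 kg/m³
  material P: σ_y = 283.4 MPa, ρ = 8606 kg/m³
  material Y: σ_y = 103.0 MPa, ρ = 1318 kg/m³
  material J: σ_y = 426.0 MPa, ρ = 7960 kg/m³
  material Q: σ_y = 597.0 MPa, ρ = 19300 kg/m³
  material L: M = 19.2×10⁻³
  material Y: M = 16.7×10⁻³
  material H: M = 13.0×10⁻³
  material J: M = 7.11×10⁻³
  material X: M = 5.06×10⁻³
  material P: M = 5.01×10⁻³
  material Q: M = 3.67×10⁻³
The maximum is for material L.

material L, M = 19.2×10⁻³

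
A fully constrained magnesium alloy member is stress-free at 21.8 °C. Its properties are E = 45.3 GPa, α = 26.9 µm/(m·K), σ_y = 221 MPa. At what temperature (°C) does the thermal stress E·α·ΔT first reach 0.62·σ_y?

E·α·ΔT = 137.0 MPa ⇒ ΔT = 137.0 / (45.30×10³ × 26.9×10⁻⁶) = 112.4 K.
T = 21.8 + 112.4 = 134.2 °C.

134 °C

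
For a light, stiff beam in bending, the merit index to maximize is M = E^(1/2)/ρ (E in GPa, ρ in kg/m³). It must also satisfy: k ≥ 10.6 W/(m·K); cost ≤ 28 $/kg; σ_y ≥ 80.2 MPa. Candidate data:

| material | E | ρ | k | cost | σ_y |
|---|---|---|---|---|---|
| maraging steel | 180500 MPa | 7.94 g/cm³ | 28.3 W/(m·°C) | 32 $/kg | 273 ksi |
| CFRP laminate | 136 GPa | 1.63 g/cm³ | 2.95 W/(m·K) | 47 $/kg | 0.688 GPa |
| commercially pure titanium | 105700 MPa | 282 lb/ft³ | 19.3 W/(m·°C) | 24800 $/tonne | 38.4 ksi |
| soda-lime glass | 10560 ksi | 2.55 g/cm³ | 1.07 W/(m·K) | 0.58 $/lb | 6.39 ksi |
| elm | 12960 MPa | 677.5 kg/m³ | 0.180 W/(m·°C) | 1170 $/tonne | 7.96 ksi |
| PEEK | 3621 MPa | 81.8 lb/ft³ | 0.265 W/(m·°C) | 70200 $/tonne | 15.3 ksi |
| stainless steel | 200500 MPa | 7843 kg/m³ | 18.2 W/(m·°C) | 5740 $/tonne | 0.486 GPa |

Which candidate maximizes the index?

Screen on constraints: k ≥ 10.6 W/(m·K); cost ≤ 28 $/kg; σ_y ≥ 80.2 MPa. Survivors: commercially pure titanium, stainless steel.
Convert each candidate to consistent units, then evaluate M:
  commercially pure titanium: E = 105.7 GPa, ρ = 4517 kg/m³
  stainless steel: E = 200.5 GPa, ρ = 7843 kg/m³
  commercially pure titanium: M = 2.28×10⁻³
  stainless steel: M = 1.81×10⁻³
Commercially pure titanium ranks first.

commercially pure titanium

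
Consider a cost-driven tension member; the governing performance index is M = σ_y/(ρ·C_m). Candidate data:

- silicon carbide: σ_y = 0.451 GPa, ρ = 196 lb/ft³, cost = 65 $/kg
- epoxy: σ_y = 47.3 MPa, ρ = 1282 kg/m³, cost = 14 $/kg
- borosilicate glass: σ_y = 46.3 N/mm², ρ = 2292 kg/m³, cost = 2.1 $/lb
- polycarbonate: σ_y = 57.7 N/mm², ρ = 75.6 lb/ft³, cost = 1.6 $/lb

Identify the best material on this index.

In SI units:
  silicon carbide: σ_y = 451.0 MPa, ρ = 3140 kg/m³, cost = 65.00 $/kg
  epoxy: σ_y = 47.30 MPa, ρ = 1282 kg/m³, cost = 14.00 $/kg
  borosilicate glass: σ_y = 46.30 MPa, ρ = 2292 kg/m³, cost = 4.630 $/kg
  polycarbonate: σ_y = 57.70 MPa, ρ = 1211 kg/m³, cost = 3.527 $/kg
  polycarbonate: M = 13.5 kN·m per $
  borosilicate glass: M = 4.36 kN·m per $
  epoxy: M = 2.64 kN·m per $
  silicon carbide: M = 2.21 kN·m per $
The maximum is for polycarbonate.

polycarbonate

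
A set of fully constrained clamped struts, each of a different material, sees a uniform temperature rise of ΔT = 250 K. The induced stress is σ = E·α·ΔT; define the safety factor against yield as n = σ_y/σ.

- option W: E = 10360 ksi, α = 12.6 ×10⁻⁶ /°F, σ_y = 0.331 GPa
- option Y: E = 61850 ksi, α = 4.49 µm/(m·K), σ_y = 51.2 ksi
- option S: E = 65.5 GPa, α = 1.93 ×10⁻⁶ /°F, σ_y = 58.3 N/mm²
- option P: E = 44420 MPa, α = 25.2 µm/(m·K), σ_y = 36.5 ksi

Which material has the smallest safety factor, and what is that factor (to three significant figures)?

option Y, n = 0.737

Per material, after unit conversion:
  option W: E = 71.43, α = 22.7, σ_y = 331.0 → σ = 405 MPa, n = 0.817
  option Y: E = 426.4, α = 4.49, σ_y = 353.0 → σ = 479 MPa, n = 0.737
  option S: E = 65.50, α = 3.47, σ_y = 58.30 → σ = 56.9 MPa, n = 1.02
  option P: E = 44.42, α = 25.2, σ_y = 251.7 → σ = 280 MPa, n = 0.899
Smallest n: option Y with n = 0.737.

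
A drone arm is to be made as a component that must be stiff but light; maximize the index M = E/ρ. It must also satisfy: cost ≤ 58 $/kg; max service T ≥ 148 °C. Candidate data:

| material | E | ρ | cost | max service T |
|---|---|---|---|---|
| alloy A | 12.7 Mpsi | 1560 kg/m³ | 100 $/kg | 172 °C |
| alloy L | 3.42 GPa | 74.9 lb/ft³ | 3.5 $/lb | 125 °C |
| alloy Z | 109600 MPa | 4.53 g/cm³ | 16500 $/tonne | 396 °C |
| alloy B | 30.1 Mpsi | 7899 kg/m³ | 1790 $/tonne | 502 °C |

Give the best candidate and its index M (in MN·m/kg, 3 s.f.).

alloy B, M = 26.3 MN·m/kg

Screen on constraints: cost ≤ 58 $/kg; max service T ≥ 148 °C. Survivors: alloy Z, alloy B.
After converting to SI:
  alloy Z: E = 109.6 GPa, ρ = 4530 kg/m³
  alloy B: E = 207.5 GPa, ρ = 7899 kg/m³
  alloy B: M = 26.3 MN·m/kg
  alloy Z: M = 24.2 MN·m/kg
Alloy B ranks first.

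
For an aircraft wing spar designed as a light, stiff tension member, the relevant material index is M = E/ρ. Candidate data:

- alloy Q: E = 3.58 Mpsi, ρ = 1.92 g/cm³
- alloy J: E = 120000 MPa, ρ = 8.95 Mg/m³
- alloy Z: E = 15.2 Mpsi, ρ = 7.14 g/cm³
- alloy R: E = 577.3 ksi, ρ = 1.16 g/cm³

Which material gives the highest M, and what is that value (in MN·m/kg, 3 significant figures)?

alloy Z, M = 14.7 MN·m/kg

In SI units:
  alloy Q: E = 24.68 GPa, ρ = 1920 kg/m³
  alloy J: E = 120.0 GPa, ρ = 8950 kg/m³
  alloy Z: E = 104.8 GPa, ρ = 7140 kg/m³
  alloy R: E = 3.980 GPa, ρ = 1160 kg/m³
  alloy Z: M = 14.7 MN·m/kg
  alloy J: M = 13.4 MN·m/kg
  alloy Q: M = 12.9 MN·m/kg
  alloy R: M = 3.43 MN·m/kg
Alloy Z has the largest M.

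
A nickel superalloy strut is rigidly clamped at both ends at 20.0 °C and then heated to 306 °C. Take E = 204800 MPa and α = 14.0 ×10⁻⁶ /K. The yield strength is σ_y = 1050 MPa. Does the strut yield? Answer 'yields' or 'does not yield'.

E = 204800 MPa = 204.8 GPa.
ΔT = 286.0 K. Constrained thermal stress σ = E·α·ΔT = 204.8×10³ MPa × 14.0×10⁻⁶ × 286.0 = 820 MPa (compressive).
Compare to σ_y = 1050 MPa: σ < σ_y, so it does not yield.

does not yield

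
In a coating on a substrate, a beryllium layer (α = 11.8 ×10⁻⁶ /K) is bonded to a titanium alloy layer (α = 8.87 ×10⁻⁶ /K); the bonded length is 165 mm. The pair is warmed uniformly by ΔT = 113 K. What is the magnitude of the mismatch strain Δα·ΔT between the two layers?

3.31×10⁻⁴

Δα = |11.8 − 8.87|×10⁻⁶/K = 2.93×10⁻⁶/K.
Mismatch strain = Δα·ΔT = 2.93×10⁻⁶ × 113.0 = 3.31×10⁻⁴.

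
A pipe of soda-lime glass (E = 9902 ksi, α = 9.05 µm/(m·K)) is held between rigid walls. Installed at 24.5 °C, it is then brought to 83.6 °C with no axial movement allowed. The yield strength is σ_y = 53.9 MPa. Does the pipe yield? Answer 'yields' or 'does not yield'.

does not yield

E = 9902 ksi = 68.27 GPa.
ΔT = 59.10 K. Constrained thermal stress σ = E·α·ΔT = 68.27×10³ MPa × 9.05×10⁻⁶ × 59.10 = 36.5 MPa (compressive).
Compare to σ_y = 53.9 MPa: σ < σ_y, so it does not yield.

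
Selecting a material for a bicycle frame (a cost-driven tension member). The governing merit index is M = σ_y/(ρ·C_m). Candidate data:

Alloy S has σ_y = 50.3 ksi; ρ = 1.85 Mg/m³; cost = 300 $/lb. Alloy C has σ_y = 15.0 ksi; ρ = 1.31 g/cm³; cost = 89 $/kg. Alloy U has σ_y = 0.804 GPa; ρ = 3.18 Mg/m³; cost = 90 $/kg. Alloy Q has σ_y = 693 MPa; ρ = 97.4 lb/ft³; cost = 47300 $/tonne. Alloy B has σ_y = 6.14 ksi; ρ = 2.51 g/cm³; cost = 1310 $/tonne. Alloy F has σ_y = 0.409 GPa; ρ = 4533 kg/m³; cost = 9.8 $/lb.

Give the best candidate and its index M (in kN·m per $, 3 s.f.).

alloy B, M = 12.9 kN·m per $

Convert each candidate to consistent units, then evaluate M:
  alloy S: σ_y = 346.8 MPa, ρ = 1850 kg/m³, cost = 661.4 $/kg
  alloy C: σ_y = 103.4 MPa, ρ = 1310 kg/m³, cost = 89.00 $/kg
  alloy U: σ_y = 804.0 MPa, ρ = 3180 kg/m³, cost = 90.00 $/kg
  alloy Q: σ_y = 693.0 MPa, ρ = 1560 kg/m³, cost = 47.30 $/kg
  alloy B: σ_y = 42.33 MPa, ρ = 2510 kg/m³, cost = 1.310 $/kg
  alloy F: σ_y = 409.0 MPa, ρ = 4533 kg/m³, cost = 21.60 $/kg
  alloy B: M = 12.9 kN·m per $
  alloy Q: M = 9.39 kN·m per $
  alloy F: M = 4.18 kN·m per $
  alloy U: M = 2.81 kN·m per $
  alloy C: M = 0.887 kN·m per $
  alloy S: M = 0.283 kN·m per $
Alloy B has the largest M.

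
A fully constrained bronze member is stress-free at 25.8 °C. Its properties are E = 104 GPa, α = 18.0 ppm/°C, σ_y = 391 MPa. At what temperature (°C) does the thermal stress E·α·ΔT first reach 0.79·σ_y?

191 °C

E·α·ΔT = 308.9 MPa ⇒ ΔT = 308.9 / (104.0×10³ × 18.0×10⁻⁶) = 165.0 K.
T = 25.8 + 165.0 = 190.8 °C.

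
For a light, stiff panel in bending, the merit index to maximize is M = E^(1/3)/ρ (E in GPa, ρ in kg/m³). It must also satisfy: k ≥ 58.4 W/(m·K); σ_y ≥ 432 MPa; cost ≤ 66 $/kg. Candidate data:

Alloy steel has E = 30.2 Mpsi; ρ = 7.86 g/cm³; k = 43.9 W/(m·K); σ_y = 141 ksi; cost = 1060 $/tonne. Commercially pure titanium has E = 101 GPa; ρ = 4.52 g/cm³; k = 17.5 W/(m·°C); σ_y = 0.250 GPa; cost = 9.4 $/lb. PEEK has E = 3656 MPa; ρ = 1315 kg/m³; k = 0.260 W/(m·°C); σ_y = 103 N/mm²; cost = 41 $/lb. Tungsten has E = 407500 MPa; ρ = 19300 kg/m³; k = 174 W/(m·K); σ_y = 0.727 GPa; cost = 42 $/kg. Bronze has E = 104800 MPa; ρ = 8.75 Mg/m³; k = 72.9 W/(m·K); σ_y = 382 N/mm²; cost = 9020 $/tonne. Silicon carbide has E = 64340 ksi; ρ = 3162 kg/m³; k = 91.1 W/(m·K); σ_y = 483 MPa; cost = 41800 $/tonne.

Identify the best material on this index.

silicon carbide

Screen on constraints: k ≥ 58.4 W/(m·K); σ_y ≥ 432 MPa; cost ≤ 66 $/kg. Survivors: tungsten, silicon carbide.
Convert each candidate to consistent units, then evaluate M:
  tungsten: E = 407.5 GPa, ρ = 19300 kg/m³
  silicon carbide: E = 443.6 GPa, ρ = 3162 kg/m³
  silicon carbide: M = 2.41×10⁻³
  tungsten: M = 0.384×10⁻³
Highest index: silicon carbide.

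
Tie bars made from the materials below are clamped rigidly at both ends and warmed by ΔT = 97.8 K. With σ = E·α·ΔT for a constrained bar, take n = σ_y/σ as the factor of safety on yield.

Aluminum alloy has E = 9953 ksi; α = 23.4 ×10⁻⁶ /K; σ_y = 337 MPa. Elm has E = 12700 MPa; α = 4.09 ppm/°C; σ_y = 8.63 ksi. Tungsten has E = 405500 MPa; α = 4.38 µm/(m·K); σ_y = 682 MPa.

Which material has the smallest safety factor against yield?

aluminum alloy

In consistent units (E in GPa, α in ×10⁻⁶/K, σ_y in MPa):
  aluminum alloy: E = 68.62, α = 23.4, σ_y = 337.0 → σ = 157 MPa, n = 2.15
  elm: E = 12.70, α = 4.09, σ_y = 59.50 → σ = 5.08 MPa, n = 11.7
  tungsten: E = 405.5, α = 4.38, σ_y = 682.0 → σ = 174 MPa, n = 3.93
Aluminum alloy has the lowest safety factor, n = 2.15.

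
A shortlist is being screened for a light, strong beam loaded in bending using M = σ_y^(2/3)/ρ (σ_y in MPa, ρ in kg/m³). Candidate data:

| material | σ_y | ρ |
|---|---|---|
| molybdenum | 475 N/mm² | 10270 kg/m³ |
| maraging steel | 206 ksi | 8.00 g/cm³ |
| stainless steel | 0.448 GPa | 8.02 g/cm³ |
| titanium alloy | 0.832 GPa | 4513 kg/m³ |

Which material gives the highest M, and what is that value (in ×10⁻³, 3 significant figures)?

titanium alloy, M = 19.6×10⁻³

Convert each candidate to consistent units, then evaluate M:
  molybdenum: σ_y = 475.0 MPa, ρ = 10270 kg/m³
  maraging steel: σ_y = 1420 MPa, ρ = 8000 kg/m³
  stainless steel: σ_y = 448.0 MPa, ρ = 8020 kg/m³
  titanium alloy: σ_y = 832.0 MPa, ρ = 4513 kg/m³
  titanium alloy: M = 19.6×10⁻³
  maraging steel: M = 15.8×10⁻³
  stainless steel: M = 7.30×10⁻³
  molybdenum: M = 5.93×10⁻³
Highest index: titanium alloy.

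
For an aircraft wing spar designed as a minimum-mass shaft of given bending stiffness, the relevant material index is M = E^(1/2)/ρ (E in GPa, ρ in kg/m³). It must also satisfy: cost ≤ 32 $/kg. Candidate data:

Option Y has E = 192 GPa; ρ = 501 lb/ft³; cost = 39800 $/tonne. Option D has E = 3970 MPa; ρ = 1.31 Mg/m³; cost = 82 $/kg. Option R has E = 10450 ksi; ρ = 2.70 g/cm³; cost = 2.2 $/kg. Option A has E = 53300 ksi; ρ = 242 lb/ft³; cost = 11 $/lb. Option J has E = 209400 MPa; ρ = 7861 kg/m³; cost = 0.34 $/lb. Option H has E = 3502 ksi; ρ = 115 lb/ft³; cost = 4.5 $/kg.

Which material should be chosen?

option A

Screen on constraints: cost ≤ 32 $/kg. Survivors: option R, option A, option J, option H.
In SI units:
  option R: E = 72.05 GPa, ρ = 2700 kg/m³
  option A: E = 367.5 GPa, ρ = 3876 kg/m³
  option J: E = 209.4 GPa, ρ = 7861 kg/m³
  option H: E = 24.15 GPa, ρ = 1842 kg/m³
  option A: M = 4.95×10⁻³
  option R: M = 3.14×10⁻³
  option H: M = 2.67×10⁻³
  option J: M = 1.84×10⁻³
Option A ranks first.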